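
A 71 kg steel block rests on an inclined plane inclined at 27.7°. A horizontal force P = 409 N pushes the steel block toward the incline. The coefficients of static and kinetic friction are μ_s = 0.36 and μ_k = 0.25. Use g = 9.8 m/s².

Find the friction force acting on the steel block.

f ≈ 38.7 N (down the incline)

Normal direction: N = m g cos θ + P sin θ = 806.2 N.
Along the incline, the net driving force (taking up-slope positive) is P cos θ − m g sin θ = 362.1 − 323.4 = 38.69 N, so equilibrium requires friction f = -38.69 N (down-slope).
The limit of static friction is μ_s N = 290.2 N.
|f_req| = 38.69 ≤ 290.2 N → the steel block is in equilibrium; friction equals the required value.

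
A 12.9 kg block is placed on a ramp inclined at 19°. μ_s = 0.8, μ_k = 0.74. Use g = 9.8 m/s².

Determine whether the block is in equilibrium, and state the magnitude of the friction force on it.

f ≈ 41.2 N

N = m g cos θ = 120 N.
Down-slope weight component: m g sin θ = 41.2 N.
μ_s N = 95.6 N.
41.2 ≤ 95.6 N, so it stays put; friction = 41.2 N.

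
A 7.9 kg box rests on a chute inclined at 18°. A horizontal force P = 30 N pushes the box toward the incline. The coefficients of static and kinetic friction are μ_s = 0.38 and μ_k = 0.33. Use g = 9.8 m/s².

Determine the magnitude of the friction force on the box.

Normal direction: N = m g cos θ + P sin θ = 82.9 N.
Along the incline, the net driving force (taking up-slope positive) is P cos θ − m g sin θ = 28.53 − 23.92 = 4.608 N, so equilibrium requires friction f = -4.608 N (down-slope).
The limit of static friction is μ_s N = 31.5 N.
|f_req| = 4.608 ≤ 31.5 N → the box is in equilibrium; friction equals the required value.

f ≈ 4.61 N (down the incline)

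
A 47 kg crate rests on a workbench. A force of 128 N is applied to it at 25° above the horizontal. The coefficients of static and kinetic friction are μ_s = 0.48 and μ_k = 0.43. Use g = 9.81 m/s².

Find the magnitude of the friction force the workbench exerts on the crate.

Vertical equilibrium gives N = m g − P sin α = 407 N.
Horizontally, friction must balance P cos α = 116 N.
μ_s N = 0.48 × 407 = 195.3 N.
116 ≤ 195.3 N → static; friction equals the required 116 N.

f ≈ 116 N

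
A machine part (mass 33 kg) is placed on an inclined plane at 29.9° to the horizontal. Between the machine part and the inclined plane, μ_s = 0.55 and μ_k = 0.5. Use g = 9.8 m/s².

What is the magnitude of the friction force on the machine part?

Perpendicular to the surface, N = m g cos θ = 33·9.8·cos 29.9° = 280.4 N.
For equilibrium along the incline, friction must balance the weight component: f = m g sin θ = 161.2 N up the slope.
Maximum static friction available: μ_s N = 0.55 × 280.4 = 154.2 N.
Since |161.2| > 154.2 N, static friction cannot hold it; the machine part slides down the incline and kinetic friction applies: f = μ_k N = 0.5 × 280.4 = 140 N.

f ≈ 140 N (up the incline)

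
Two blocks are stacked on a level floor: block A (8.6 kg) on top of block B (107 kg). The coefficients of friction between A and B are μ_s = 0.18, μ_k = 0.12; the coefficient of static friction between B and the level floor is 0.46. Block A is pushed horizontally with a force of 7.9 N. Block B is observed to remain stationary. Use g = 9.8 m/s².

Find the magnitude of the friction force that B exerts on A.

f ≈ 7.9 N

Normal force at the A–B interface: N₁ = m_A g = 84.28 N.
Maximum static friction on A from B: μ_s N₁ = 0.18×84.28 = 15.17 N.
Since P = 7.9 N ≤ 15.17 N, A does not slip on B; friction on A equals P = 7.9 N.
B experiences an equal 7.9 N forward from A (third law). B is in equilibrium, so the floor supplies f₂ = 7.9 N of static friction (limit μ_s(m_A+m_B)g = 521.1 N, not exceeded).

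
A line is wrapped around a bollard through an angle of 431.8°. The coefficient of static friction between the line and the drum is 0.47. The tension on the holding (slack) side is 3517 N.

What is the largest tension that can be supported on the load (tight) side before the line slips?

At impending slip the capstan equation gives T₂/T₁ = e^{μβ} with β in radians.
β = 431.8° × π/180 = 7.536 rad.
e^{μβ} = e^{0.47×7.536} = 34.54.
T₂ = T₁ · e^{μβ} = 3517 × 34.54 = 121000 N.

T_max ≈ 121000 N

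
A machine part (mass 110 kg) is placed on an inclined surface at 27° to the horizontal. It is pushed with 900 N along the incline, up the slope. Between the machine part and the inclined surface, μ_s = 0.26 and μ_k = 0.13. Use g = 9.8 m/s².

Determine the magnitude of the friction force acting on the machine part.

Perpendicular to the surface, N = m g cos θ = 110·9.8·cos 27° = 960.5 N.
For equilibrium along the incline the friction force must supply f = m g sin θ − P = 489.4 − 900 = -410.6 N (positive meaning up-slope).
Static friction can supply at most μ_s N = 249.7 N.
Since |-410.6| > 249.7 N, static friction cannot hold it; the machine part slides up the incline and kinetic friction applies: f = μ_k N = 0.13 × 960.5 = 125 N.

f ≈ 125 N (down the incline)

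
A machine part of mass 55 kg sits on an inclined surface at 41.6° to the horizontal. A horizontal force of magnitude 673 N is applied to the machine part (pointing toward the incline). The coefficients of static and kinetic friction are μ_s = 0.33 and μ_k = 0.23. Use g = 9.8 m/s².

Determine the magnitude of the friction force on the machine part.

f ≈ 145 N (down the incline)

Normal direction: N = m g cos θ + P sin θ = 849.9 N.
Parallel to the incline: P cos θ − m g sin θ = 503.3 − 357.9 = 145.4 N; the friction needed to balance this is 145.4 N acting down the slope.
The limit of static friction is μ_s N = 280.5 N.
Since 145.4 N is within the 280.5 N limit, the machine part stays put and friction is exactly 145 N.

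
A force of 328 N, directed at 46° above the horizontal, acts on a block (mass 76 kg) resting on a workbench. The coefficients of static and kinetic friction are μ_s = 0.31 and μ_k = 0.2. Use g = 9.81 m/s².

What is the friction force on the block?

f ≈ 102 N

Vertical equilibrium gives N = m g − P sin α = 509.6 N.
The horizontal driving force is P cos α = 227.8 N, so equilibrium needs friction f = 227.8 N.
μ_s N = 0.31 × 509.6 = 158 N.
227.8 > 158 N → the block slides; f = μ_k N = 0.2×509.6 = 102 N.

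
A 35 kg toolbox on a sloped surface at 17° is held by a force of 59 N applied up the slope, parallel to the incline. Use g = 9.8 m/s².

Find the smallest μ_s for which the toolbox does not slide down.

N = m g cos θ = 328 N.
Friction must make up the shortfall along the incline: f = m g sin θ − P = 100.3 − 59 = 41.28 N.
At the threshold f = μ_s N, so μ_s,min = 41.28/328 = 0.126.

μ_s,min ≈ 0.126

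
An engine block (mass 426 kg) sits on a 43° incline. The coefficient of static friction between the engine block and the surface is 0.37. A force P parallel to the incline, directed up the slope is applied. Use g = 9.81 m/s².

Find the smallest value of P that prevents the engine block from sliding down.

The engine block tends to slide down (tan θ > μ_s), so at the point of impending slip friction acts up-slope at its limit: f = μ_s N.
P is parallel to the surface, so N = m g cos θ = 3060 N.
Along the incline: P + μ_s N = m g sin θ, so P = 2850 − 0.37×3060 = 1720 N.

P_min ≈ 1720 N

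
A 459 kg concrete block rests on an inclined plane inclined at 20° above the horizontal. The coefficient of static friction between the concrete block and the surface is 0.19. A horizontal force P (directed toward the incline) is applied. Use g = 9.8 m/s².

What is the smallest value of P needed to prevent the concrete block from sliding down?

P_min ≈ 732 N

The concrete block tends to slide down (tan θ > μ_s), so at the point of impending slip friction acts up-slope at its limit: f = μ_s N.
Perpendicular to the incline: N = m g cos θ + P sin θ.
Along the incline: P cos θ + μ_s N = m g sin θ, i.e. P cos θ + μ_s (m g cos θ + P sin θ) = m g sin θ.
Solving, P (cos θ + μ_s sin θ) = m g (sin θ − μ_s cos θ), so P = 4500×0.1635/1.005 = 732 N.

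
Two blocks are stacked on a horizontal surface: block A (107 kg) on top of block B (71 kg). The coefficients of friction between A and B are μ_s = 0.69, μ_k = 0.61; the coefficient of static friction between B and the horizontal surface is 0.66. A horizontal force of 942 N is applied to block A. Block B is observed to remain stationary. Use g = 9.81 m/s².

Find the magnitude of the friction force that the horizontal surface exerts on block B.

f ≈ 640 N

Between the blocks, N₁ = m_A g = 1050 N.
Maximum static friction on A from B: μ_s N₁ = 0.69×1050 = 724.3 N.
P = 942 N exceeds that limit, so A slips over B and the interface friction becomes kinetic: f₁ = μ_k N₁ = 0.61×1050 = 640 N.
B experiences an equal 640 N forward from A (third law). B is in equilibrium, so the floor supplies f₂ = 640 N of static friction (limit μ_s(m_A+m_B)g = 1152 N, not exceeded).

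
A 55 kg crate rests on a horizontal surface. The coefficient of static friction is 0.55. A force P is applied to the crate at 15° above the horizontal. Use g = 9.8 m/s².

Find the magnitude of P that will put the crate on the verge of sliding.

N = m g − P sin α (the pull lifts the crate).
At impending slip, P cos α = μ_s N = μ_s (m g − P sin α).
Solving: P (cos α + μ_s sin α) = μ_s m g → P = 0.55×539/(cos 15° + 0.55 sin 15°) = 296/1.108 = 267 N.

P ≈ 267 N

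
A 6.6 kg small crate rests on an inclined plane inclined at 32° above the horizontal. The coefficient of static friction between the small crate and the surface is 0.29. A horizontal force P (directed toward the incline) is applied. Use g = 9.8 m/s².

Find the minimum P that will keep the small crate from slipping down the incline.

P_min ≈ 18.3 N

The small crate tends to slide down (tan θ > μ_s), so at the point of impending slip friction acts up-slope at its limit: f = μ_s N.
Perpendicular to the incline: N = m g cos θ + P sin θ.
Along the incline: P cos θ + μ_s N = m g sin θ, i.e. P cos θ + μ_s (m g cos θ + P sin θ) = m g sin θ.
Solving, P (cos θ + μ_s sin θ) = m g (sin θ − μ_s cos θ), so P = 64.7×0.284/1.002 = 18.3 N.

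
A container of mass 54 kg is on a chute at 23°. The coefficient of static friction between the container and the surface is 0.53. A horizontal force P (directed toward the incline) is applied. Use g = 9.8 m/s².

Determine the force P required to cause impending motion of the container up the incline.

At impending motion up the slope, friction acts down-slope at its limit: f = μ_s N.
Perpendicular to the incline: N = m g cos θ + P sin θ.
Along the incline: P cos θ = m g sin θ + μ_s N = m g sin θ + μ_s (m g cos θ + P sin θ).
Solving, P (cos θ − μ_s sin θ) = m g (sin θ + μ_s cos θ), so P = 54×9.8×(sin 23° + 0.53 cos 23°)/(cos 23° − 0.53 sin 23°) = 529×0.8786/0.7134 = 652 N.

P ≈ 652 N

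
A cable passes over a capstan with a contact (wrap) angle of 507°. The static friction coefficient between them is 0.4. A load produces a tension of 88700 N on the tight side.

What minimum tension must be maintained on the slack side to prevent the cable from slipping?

Capstan equation at impending slip: T_tight/T_slack = e^{μβ}.
β = 507° = 8.849 rad; e^{μβ} = e^{0.4×8.849} = 34.45.
T_slack = T_tight / e^{μβ} = 88700 / 34.45 = 2570 N.

T_min ≈ 2570 N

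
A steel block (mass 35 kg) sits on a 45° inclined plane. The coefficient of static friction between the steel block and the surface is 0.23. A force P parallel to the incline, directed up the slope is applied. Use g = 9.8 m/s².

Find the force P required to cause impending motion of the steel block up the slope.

P ≈ 298 N

At impending motion up the slope, friction acts down-slope at its limit: f = μ_s N.
P is parallel to the surface, so N = m g cos θ = 243 N.
Along the incline: P = m g sin θ + μ_s N = 243 + 0.23×243 = 298 N.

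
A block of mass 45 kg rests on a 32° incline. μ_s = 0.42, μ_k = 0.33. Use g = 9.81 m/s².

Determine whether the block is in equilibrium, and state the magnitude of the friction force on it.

f ≈ 124 N

N = m g cos θ = 374 N.
Down-slope weight component: m g sin θ = 234 N.
μ_s N = 157 N.
234 > 157 N, so it slides; kinetic friction f = μ_k N = 0.33×374 = 124 N.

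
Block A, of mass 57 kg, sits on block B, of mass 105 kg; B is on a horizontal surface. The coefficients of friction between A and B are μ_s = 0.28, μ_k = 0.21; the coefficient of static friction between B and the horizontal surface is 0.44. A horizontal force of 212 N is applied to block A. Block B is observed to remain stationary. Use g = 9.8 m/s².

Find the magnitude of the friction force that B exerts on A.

Between the blocks, N₁ = m_A g = 558.6 N.
So the A–B interface can sustain at most μ_s N₁ = 156.4 N of static friction.
Since P = 212 N > 156.4 N, A slides on B; the A–B friction is kinetic: f₁ = μ_k N₁ = 0.21×558.6 = 117 N.
By Newton's third law B feels 117 N forward from A. With B stationary, the floor's static friction on B balances it: f₂ = 117 N (well within μ_s(m_A+m_B)g = 698.5 N).

f ≈ 117 N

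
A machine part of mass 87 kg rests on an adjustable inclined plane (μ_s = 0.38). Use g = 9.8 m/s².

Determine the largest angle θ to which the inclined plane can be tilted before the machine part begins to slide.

At the slip threshold, m g sin θ = μ_s · m g cos θ, so tan θ = μ_s.
θ_max = arctan(0.38) = 20.8°.

θ_max ≈ 20.8°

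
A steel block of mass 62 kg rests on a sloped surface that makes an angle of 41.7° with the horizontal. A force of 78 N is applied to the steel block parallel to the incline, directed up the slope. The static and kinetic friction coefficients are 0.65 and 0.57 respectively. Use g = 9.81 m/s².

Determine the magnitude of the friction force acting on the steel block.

Normal force: N = m g cos θ = 62 × 9.81 × cos 41.7° = 454.1 N.
Parallel to the incline, ΣF = 0 gives f = m g sin θ − P = 404.6 − 78 = 326.6 N (up-slope positive).
The static-friction ceiling is μ_s N = 0.65 × 454.1 = 295.2 N.
Since |326.6| > 295.2 N, static friction cannot hold it; the steel block slides down the incline and kinetic friction applies: f = μ_k N = 0.57 × 454.1 = 259 N.

f ≈ 259 N (up the incline)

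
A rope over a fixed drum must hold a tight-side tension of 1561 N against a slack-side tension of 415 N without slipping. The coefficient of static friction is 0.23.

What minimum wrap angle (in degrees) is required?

β_min ≈ 330°

T₂/T₁ = e^{μβ} → β = ln(T₂/T₁)/μ.
β = ln(1561/415)/0.23 = 1.325/0.23 = 5.76 rad.
In degrees: β = 5.76 × 180/π = 330°.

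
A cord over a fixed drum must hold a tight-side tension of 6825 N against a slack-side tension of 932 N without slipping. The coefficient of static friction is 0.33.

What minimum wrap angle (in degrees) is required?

T₂/T₁ = e^{μβ} → β = ln(T₂/T₁)/μ.
β = ln(6825/932)/0.33 = 1.991/0.33 = 6.033 rad.
In degrees: β = 6.033 × 180/π = 346°.

β_min ≈ 346°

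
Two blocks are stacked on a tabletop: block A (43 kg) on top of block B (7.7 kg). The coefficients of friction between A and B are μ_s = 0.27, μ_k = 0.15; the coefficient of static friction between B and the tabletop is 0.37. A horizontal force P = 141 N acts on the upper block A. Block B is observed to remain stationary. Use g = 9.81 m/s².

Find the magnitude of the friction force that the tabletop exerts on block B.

The normal force B exerts on A is simply A's weight, N₁ = 421.8 N.
Maximum static friction on A from B: μ_s N₁ = 0.27×421.8 = 113.9 N.
P = 141 N exceeds that limit, so A slips over B and the interface friction becomes kinetic: f₁ = μ_k N₁ = 0.15×421.8 = 63.3 N.
B experiences an equal 63.3 N forward from A (third law). B is in equilibrium, so the floor supplies f₂ = 63.3 N of static friction (limit μ_s(m_A+m_B)g = 184 N, not exceeded).

f ≈ 63.3 N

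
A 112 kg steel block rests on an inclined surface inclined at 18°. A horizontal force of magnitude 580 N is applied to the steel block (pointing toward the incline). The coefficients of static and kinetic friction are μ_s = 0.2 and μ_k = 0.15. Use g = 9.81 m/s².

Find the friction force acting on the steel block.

Normal direction: N = m g cos θ + P sin θ = 1224 N.
Parallel to the incline: P cos θ − m g sin θ = 551.6 − 339.5 = 212.1 N; the friction needed to balance this is 212.1 N acting down the slope.
The limit of static friction is μ_s N = 244.8 N.
|f_req| = 212.1 ≤ 244.8 N → the steel block is in equilibrium; friction equals the required value.

f ≈ 212 N (down the incline)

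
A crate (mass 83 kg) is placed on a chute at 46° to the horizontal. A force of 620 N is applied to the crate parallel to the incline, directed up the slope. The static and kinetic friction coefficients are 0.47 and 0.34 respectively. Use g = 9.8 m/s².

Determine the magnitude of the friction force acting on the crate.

f ≈ 34.9 N (down the incline)

Normal force: N = m g cos θ = 83 × 9.8 × cos 46° = 565 N.
The friction needed for equilibrium is m g sin θ − P = 585.1 − 620 = -34.89 N, measured positive up-slope.
Static friction can supply at most μ_s N = 265.6 N.
Since |-34.89| ≤ 265.6 N, static friction is sufficient; f equals the required value, not μ_s N.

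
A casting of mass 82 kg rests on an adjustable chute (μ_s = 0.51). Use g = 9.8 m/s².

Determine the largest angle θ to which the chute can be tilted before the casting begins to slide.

At the slip threshold, m g sin θ = μ_s · m g cos θ, so tan θ = μ_s.
θ_max = arctan(0.51) = 27°.

θ_max ≈ 27°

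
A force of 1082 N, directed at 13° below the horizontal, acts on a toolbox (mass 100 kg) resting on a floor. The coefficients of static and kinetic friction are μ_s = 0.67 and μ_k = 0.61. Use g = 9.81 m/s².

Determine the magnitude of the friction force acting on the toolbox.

Vertical equilibrium gives N = m g + P sin α = 1224 N.
For equilibrium, f = P cos α = 1082×cos 13° = 1054 N.
μ_s N = 0.67 × 1224 = 820.3 N.
1054 > 820.3 N → the toolbox slides; f = μ_k N = 0.61×1224 = 747 N.

f ≈ 747 N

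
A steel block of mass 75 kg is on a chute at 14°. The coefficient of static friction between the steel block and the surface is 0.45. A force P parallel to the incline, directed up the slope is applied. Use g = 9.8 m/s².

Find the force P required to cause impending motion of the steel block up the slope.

P ≈ 499 N

At impending motion up the slope, friction acts down-slope at its limit: f = μ_s N.
P is parallel to the surface, so N = m g cos θ = 713 N.
Along the incline: P = m g sin θ + μ_s N = 178 + 0.45×713 = 499 N.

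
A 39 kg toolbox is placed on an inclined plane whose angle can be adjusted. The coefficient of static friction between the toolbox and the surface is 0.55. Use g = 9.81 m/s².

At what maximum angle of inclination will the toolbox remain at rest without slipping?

At the slip threshold, m g sin θ = μ_s · m g cos θ, so tan θ = μ_s.
θ_max = arctan(0.55) = 28.8°.

θ_max ≈ 28.8°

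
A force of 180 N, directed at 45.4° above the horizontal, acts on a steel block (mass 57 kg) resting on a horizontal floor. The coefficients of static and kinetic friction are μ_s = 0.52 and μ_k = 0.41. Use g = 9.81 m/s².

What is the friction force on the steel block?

The vertical component of P reduces the normal force: N = m g − P sin α = 559.2 − 128.2 = 431 N.
Horizontally, friction must balance P cos α = 126.4 N.
μ_s N = 0.52 × 431 = 224.1 N.
126.4 ≤ 224.1 N → static; friction equals the required 126 N.

f ≈ 126 N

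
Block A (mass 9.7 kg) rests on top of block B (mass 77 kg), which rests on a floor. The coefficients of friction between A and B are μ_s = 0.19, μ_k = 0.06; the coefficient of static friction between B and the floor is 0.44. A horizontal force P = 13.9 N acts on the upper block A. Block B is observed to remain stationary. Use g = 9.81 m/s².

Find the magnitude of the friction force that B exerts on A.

Normal force at the A–B interface: N₁ = m_A g = 95.16 N.
So the A–B interface can sustain at most μ_s N₁ = 18.08 N of static friction.
P = 13.9 N is within that limit, so A and B move together (both at rest); the A–B friction is simply f₁ = P = 13.9 N.
B experiences an equal 13.9 N forward from A (third law). B is in equilibrium, so the floor supplies f₂ = 13.9 N of static friction (limit μ_s(m_A+m_B)g = 374.2 N, not exceeded).

f ≈ 13.9 N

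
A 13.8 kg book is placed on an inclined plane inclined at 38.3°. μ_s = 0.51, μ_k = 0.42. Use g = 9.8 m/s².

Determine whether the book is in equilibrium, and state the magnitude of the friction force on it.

N = m g cos θ = 106 N.
Down-slope weight component: m g sin θ = 83.8 N.
μ_s N = 54.1 N.
83.8 > 54.1 N, so it slides; kinetic friction f = μ_k N = 0.42×106 = 44.6 N.

f ≈ 44.6 N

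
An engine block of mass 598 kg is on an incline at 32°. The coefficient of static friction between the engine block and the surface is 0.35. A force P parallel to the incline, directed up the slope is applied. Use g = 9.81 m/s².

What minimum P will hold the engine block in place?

The engine block tends to slide down (tan θ > μ_s), so at the point of impending slip friction acts up-slope at its limit: f = μ_s N.
P is parallel to the surface, so N = m g cos θ = 4970 N.
Along the incline: P + μ_s N = m g sin θ, so P = 3110 − 0.35×4970 = 1370 N.

P_min ≈ 1370 N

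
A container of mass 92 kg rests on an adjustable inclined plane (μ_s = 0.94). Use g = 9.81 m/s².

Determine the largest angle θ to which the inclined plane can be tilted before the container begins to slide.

θ_max ≈ 43.2°

At the slip threshold, m g sin θ = μ_s · m g cos θ, so tan θ = μ_s.
θ_max = arctan(0.94) = 43.2°.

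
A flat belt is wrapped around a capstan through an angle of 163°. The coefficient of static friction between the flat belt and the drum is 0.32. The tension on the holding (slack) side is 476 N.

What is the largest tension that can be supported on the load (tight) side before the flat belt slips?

T_max ≈ 1180 N

At impending slip the capstan equation gives T₂/T₁ = e^{μβ} with β in radians.
β = 163° × π/180 = 2.845 rad.
e^{μβ} = e^{0.32×2.845} = 2.485.
T₂ = T₁ · e^{μβ} = 476 × 2.485 = 1180 N.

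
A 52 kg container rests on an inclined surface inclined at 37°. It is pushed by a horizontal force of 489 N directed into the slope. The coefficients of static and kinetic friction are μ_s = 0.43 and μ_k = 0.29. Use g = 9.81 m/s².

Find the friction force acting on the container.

f ≈ 83.5 N (down the incline)

Resolve perpendicular to the incline: N = m g cos θ + P sin θ = 52×9.81×cos 37° + 489×sin 37° = 701.7 N.
Along the incline, the net driving force (taking up-slope positive) is P cos θ − m g sin θ = 390.5 − 307 = 83.53 N, so equilibrium requires friction f = -83.53 N (down-slope).
Maximum static friction: μ_s N = 0.43 × 701.7 = 301.7 N.
Since 83.53 N is within the 301.7 N limit, the container stays put and friction is exactly 83.5 N.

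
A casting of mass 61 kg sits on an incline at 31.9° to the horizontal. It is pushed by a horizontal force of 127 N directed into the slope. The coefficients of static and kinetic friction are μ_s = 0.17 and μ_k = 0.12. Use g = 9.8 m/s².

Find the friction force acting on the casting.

The horizontal push has a component P sin θ into the surface, so N = m g cos θ + P sin θ = 507.5 + 67.11 = 574.6 N.
Along the incline, the net driving force (taking up-slope positive) is P cos θ − m g sin θ = 107.8 − 315.9 = -208.1 N, so equilibrium requires friction f = 208.1 N (up-slope).
Maximum static friction: μ_s N = 0.17 × 574.6 = 97.69 N.
The required 208.1 N exceeds the static limit, so the casting slides down-slope and f = μ_k N = 0.12×574.6 = 69 N.

f ≈ 69 N (up the incline)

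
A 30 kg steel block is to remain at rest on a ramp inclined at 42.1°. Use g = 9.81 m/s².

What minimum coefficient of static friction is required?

μ_s,min ≈ 0.904

At the slip threshold m g sin θ = μ_s m g cos θ, so μ_s,min = tan θ.
μ_s,min = tan 42.1° = 0.904.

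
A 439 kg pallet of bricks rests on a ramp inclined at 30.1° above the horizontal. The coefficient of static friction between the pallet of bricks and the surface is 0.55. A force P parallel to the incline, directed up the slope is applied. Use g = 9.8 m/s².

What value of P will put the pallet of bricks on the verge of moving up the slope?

At impending motion up the slope, friction acts down-slope at its limit: f = μ_s N.
P is parallel to the surface, so N = m g cos θ = 3720 N.
Along the incline: P = m g sin θ + μ_s N = 2160 + 0.55×3720 = 4200 N.

P ≈ 4200 N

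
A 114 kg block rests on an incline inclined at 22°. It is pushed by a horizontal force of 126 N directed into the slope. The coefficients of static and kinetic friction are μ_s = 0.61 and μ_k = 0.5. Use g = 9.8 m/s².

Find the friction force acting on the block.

f ≈ 302 N (up the incline)

The horizontal push has a component P sin θ into the surface, so N = m g cos θ + P sin θ = 1036 + 47.2 = 1083 N.
Parallel to the incline: P cos θ − m g sin θ = 116.8 − 418.5 = -301.7 N; the friction needed to balance this is 301.7 N acting up the slope.
The limit of static friction is μ_s N = 660.7 N.
|f_req| = 301.7 ≤ 660.7 N → the block is in equilibrium; friction equals the required value.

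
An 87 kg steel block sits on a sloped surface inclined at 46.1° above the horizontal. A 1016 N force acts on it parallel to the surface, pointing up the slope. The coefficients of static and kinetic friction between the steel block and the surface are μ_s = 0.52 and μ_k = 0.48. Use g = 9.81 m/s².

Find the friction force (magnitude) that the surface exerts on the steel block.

Perpendicular to the surface, N = m g cos θ = 87·9.81·cos 46.1° = 591.8 N.
Parallel to the incline, ΣF = 0 gives f = m g sin θ − P = 615 − 1016 = -401 N (up-slope positive).
Static friction can supply at most μ_s N = 307.7 N.
|-401| exceeds 307.7 N, so the steel block slips up-slope; friction is kinetic, f = μ_k N = 0.48×591.8 = 284 N.

f ≈ 284 N (down the incline)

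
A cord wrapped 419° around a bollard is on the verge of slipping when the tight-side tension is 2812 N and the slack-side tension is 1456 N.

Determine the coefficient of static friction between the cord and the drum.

T₂/T₁ = e^{μβ} → μ = ln(T₂/T₁)/β.
β = 419° = 7.313 rad.
μ = ln(2812/1456)/7.313 = ln(1.931)/7.313 = 0.09.

μ ≈ 0.09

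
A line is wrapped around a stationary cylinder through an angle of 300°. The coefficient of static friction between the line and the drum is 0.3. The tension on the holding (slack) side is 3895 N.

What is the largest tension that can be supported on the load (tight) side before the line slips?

T_max ≈ 18700 N

At impending slip the capstan equation gives T₂/T₁ = e^{μβ} with β in radians.
β = 300° × π/180 = 5.236 rad.
e^{μβ} = e^{0.3×5.236} = 4.81.
T₂ = T₁ · e^{μβ} = 3895 × 4.81 = 18700 N.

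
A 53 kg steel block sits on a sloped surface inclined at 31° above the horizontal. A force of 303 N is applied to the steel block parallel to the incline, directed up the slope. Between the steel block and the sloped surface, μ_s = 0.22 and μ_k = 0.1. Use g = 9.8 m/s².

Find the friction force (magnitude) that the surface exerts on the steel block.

The normal reaction is N = m g cos θ = 445.2 N.
The friction needed for equilibrium is m g sin θ − P = 267.5 − 303 = -35.49 N, measured positive up-slope.
Static friction can supply at most μ_s N = 97.95 N.
Since |-35.49| ≤ 97.95 N, the steel block remains in static equilibrium and friction takes exactly the required value.

f ≈ 35.5 N (down the incline)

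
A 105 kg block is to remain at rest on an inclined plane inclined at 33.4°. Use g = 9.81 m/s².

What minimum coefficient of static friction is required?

μ_s,min ≈ 0.659

At the slip threshold m g sin θ = μ_s m g cos θ, so μ_s,min = tan θ.
μ_s,min = tan 33.4° = 0.659.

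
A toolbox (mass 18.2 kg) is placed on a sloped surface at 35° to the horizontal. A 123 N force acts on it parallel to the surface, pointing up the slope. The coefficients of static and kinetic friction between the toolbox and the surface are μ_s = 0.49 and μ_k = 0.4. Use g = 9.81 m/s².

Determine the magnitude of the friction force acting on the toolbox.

f ≈ 20.6 N (down the incline)

The normal reaction is N = m g cos θ = 146.3 N.
The friction needed for equilibrium is m g sin θ − P = 102.4 − 123 = -20.59 N, measured positive up-slope.
Static friction can supply at most μ_s N = 71.66 N.
Since |-20.59| ≤ 71.66 N, static friction is sufficient; f equals the required value, not μ_s N.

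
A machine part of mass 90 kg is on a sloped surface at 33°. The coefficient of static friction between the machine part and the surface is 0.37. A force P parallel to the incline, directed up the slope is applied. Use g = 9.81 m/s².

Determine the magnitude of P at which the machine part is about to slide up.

P ≈ 755 N

At impending motion up the slope, friction acts down-slope at its limit: f = μ_s N.
P is parallel to the surface, so N = m g cos θ = 740 N.
Along the incline: P = m g sin θ + μ_s N = 481 + 0.37×740 = 755 N.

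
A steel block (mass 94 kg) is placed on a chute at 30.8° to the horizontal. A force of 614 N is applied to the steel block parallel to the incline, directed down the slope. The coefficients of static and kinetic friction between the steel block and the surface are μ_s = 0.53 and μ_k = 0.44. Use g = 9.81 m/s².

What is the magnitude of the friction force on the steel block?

f ≈ 349 N (up the incline)

The normal reaction is N = m g cos θ = 792.1 N.
Parallel to the incline, ΣF = 0 gives f = m g sin θ + P = 472.2 + 614 = 1086 N (up-slope positive).
The static-friction ceiling is μ_s N = 0.53 × 792.1 = 419.8 N.
Since |1086| > 419.8 N, static friction cannot hold it; the steel block slides down the incline and kinetic friction applies: f = μ_k N = 0.44 × 792.1 = 349 N.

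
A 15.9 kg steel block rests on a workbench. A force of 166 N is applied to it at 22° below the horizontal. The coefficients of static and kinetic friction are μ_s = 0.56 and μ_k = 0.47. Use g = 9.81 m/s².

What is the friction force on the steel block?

Vertical equilibrium gives N = m g + P sin α = 218.2 N.
For equilibrium, f = P cos α = 166×cos 22° = 153.9 N.
μ_s N = 0.56 × 218.2 = 122.2 N.
153.9 > 122.2 N → the steel block slides; f = μ_k N = 0.47×218.2 = 103 N.

f ≈ 103 N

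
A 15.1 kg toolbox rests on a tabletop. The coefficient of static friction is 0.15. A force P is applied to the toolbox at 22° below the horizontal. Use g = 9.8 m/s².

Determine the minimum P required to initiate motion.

P ≈ 25.5 N

N = m g + P sin α (the push presses the toolbox into the tabletop).
At impending slip, P cos α = μ_s N = μ_s (m g + P sin α).
Solving: P (cos α − μ_s sin α) = μ_s m g → P = 0.15×148/(cos 22° − 0.15 sin 22°) = 22.2/0.871 = 25.5 N.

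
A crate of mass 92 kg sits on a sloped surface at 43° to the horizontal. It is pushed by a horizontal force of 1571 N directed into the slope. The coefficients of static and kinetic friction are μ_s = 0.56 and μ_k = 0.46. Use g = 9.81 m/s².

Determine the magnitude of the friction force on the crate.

f ≈ 533 N (down the incline)

Normal direction: N = m g cos θ + P sin θ = 1731 N.
Parallel to the incline: P cos θ − m g sin θ = 1149 − 615.5 = 533.4 N; the friction needed to balance this is 533.4 N acting down the slope.
Maximum static friction: μ_s N = 0.56 × 1731 = 969.6 N.
|f_req| = 533.4 ≤ 969.6 N → the crate is in equilibrium; friction equals the required value.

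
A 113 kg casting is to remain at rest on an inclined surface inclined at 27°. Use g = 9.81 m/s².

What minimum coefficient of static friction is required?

μ_s,min ≈ 0.51

At the slip threshold m g sin θ = μ_s m g cos θ, so μ_s,min = tan θ.
μ_s,min = tan 27° = 0.51.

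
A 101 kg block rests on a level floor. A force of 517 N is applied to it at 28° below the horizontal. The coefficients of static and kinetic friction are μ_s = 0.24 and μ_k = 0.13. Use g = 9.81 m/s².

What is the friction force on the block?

f ≈ 160 N

The vertical component of P adds to the normal force: N = m g + P sin α = 990.8 + 242.7 = 1234 N.
For equilibrium, f = P cos α = 517×cos 28° = 456.5 N.
The static-friction limit is μ_s N = 296 N.
456.5 > 296 N → the block slides; f = μ_k N = 0.13×1234 = 160 N.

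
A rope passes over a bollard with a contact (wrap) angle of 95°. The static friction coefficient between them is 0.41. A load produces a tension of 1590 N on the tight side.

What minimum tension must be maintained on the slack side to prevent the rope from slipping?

T_min ≈ 806 N

Capstan equation at impending slip: T_tight/T_slack = e^{μβ}.
β = 95° = 1.658 rad; e^{μβ} = e^{0.41×1.658} = 1.973.
T_slack = T_tight / e^{μβ} = 1590 / 1.973 = 806 N.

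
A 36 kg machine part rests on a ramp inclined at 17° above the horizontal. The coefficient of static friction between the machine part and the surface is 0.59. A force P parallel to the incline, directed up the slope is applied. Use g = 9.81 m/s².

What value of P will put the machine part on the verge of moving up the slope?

P ≈ 303 N

At impending motion up the slope, friction acts down-slope at its limit: f = μ_s N.
P is parallel to the surface, so N = m g cos θ = 338 N.
Along the incline: P = m g sin θ + μ_s N = 103 + 0.59×338 = 303 N.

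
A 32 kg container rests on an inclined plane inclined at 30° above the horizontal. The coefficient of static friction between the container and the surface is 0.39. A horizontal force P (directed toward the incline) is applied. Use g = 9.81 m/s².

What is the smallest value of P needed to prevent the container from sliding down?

The container tends to slide down (tan θ > μ_s), so at the point of impending slip friction acts up-slope at its limit: f = μ_s N.
Perpendicular to the incline: N = m g cos θ + P sin θ.
Along the incline: P cos θ + μ_s N = m g sin θ, i.e. P cos θ + μ_s (m g cos θ + P sin θ) = m g sin θ.
Solving, P (cos θ + μ_s sin θ) = m g (sin θ − μ_s cos θ), so P = 314×0.1623/1.061 = 48 N.

P_min ≈ 48 N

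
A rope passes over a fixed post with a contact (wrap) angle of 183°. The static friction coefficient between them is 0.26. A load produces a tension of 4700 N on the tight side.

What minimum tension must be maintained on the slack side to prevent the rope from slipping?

T_min ≈ 2050 N

Capstan equation at impending slip: T_tight/T_slack = e^{μβ}.
β = 183° = 3.194 rad; e^{μβ} = e^{0.26×3.194} = 2.294.
T_slack = T_tight / e^{μβ} = 4700 / 2.294 = 2050 N.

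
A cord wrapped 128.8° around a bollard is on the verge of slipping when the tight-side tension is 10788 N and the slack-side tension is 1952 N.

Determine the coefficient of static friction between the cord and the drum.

T₂/T₁ = e^{μβ} → μ = ln(T₂/T₁)/β.
β = 128.8° = 2.248 rad.
μ = ln(10788/1952)/2.248 = ln(5.527)/2.248 = 0.76.

μ ≈ 0.76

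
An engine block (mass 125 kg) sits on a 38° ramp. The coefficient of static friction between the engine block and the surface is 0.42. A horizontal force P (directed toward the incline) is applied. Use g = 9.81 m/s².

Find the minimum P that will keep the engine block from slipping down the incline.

P_min ≈ 334 N

The engine block tends to slide down (tan θ > μ_s), so at the point of impending slip friction acts up-slope at its limit: f = μ_s N.
Perpendicular to the incline: N = m g cos θ + P sin θ.
Along the incline: P cos θ + μ_s N = m g sin θ, i.e. P cos θ + μ_s (m g cos θ + P sin θ) = m g sin θ.
Solving, P (cos θ + μ_s sin θ) = m g (sin θ − μ_s cos θ), so P = 1230×0.2847/1.047 = 334 N.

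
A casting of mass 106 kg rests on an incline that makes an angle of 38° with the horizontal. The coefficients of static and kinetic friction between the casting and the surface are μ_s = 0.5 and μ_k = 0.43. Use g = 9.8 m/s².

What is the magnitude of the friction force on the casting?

The normal reaction is N = m g cos θ = 818.6 N.
Along the slope the weight component is m g sin θ = 639.5 N; friction must supply exactly this, acting up-slope.
Static friction can supply at most μ_s N = 409.3 N.
Since |639.5| > 409.3 N, static friction cannot hold it; the casting slides down the incline and kinetic friction applies: f = μ_k N = 0.43 × 818.6 = 352 N.

f ≈ 352 N (up the incline)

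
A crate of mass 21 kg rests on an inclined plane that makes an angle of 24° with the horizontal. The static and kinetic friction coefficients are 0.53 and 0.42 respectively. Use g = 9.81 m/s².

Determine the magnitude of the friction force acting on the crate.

f ≈ 83.8 N (up the incline)

Perpendicular to the surface, N = m g cos θ = 21·9.81·cos 24° = 188.2 N.
Along the slope the weight component is m g sin θ = 83.79 N; friction must supply exactly this, acting up-slope.
The static-friction ceiling is μ_s N = 0.53 × 188.2 = 99.75 N.
Since |83.79| ≤ 99.75 N, the crate remains in static equilibrium and friction takes exactly the required value.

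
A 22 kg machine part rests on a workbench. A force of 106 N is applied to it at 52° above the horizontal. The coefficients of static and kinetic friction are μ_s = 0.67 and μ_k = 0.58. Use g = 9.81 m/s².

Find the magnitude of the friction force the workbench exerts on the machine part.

f ≈ 65.3 N

Vertical equilibrium gives N = m g − P sin α = 132.3 N.
Horizontally, friction must balance P cos α = 65.26 N.
μ_s N = 0.67 × 132.3 = 88.63 N.
65.26 ≤ 88.63 N → static; friction equals the required 65.3 N.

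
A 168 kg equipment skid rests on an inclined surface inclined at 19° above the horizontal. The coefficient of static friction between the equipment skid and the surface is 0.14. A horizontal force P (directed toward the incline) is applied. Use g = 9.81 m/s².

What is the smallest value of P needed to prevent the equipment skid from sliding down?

P_min ≈ 321 N

The equipment skid tends to slide down (tan θ > μ_s), so at the point of impending slip friction acts up-slope at its limit: f = μ_s N.
Perpendicular to the incline: N = m g cos θ + P sin θ.
Along the incline: P cos θ + μ_s N = m g sin θ, i.e. P cos θ + μ_s (m g cos θ + P sin θ) = m g sin θ.
Solving, P (cos θ + μ_s sin θ) = m g (sin θ − μ_s cos θ), so P = 1650×0.1932/0.9911 = 321 N.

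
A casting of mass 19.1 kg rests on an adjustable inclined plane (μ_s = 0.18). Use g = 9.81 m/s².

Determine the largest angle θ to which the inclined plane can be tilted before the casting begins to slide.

θ_max ≈ 10.2°

At the slip threshold, m g sin θ = μ_s · m g cos θ, so tan θ = μ_s.
θ_max = arctan(0.18) = 10.2°.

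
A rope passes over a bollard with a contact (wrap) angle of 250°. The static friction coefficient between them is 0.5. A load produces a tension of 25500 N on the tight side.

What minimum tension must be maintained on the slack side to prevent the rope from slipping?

T_min ≈ 2880 N

Capstan equation at impending slip: T_tight/T_slack = e^{μβ}.
β = 250° = 4.363 rad; e^{μβ} = e^{0.5×4.363} = 8.861.
T_slack = T_tight / e^{μβ} = 25500 / 8.861 = 2880 N.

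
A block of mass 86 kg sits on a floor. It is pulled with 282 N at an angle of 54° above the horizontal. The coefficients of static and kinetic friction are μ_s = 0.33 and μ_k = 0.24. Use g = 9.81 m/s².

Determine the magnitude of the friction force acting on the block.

f ≈ 166 N

The vertical component of P reduces the normal force: N = m g − P sin α = 843.7 − 228.1 = 615.5 N.
Horizontally, friction must balance P cos α = 165.8 N.
μ_s N = 0.33 × 615.5 = 203.1 N.
Since 165.8 N does not exceed the limit, the block stays at rest and f = 166 N.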